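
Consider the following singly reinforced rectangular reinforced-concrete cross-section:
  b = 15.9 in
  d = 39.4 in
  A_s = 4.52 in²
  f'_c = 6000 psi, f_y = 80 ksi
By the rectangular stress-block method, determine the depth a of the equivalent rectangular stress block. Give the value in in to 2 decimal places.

T = A_s f_y = 4.52 × 80 = 361.6 kips.
a = T/(0.85 f'_c b) = 361.6/(0.85 × 6 × 15.9) = 4.46 in.

a ≈ 4.46 in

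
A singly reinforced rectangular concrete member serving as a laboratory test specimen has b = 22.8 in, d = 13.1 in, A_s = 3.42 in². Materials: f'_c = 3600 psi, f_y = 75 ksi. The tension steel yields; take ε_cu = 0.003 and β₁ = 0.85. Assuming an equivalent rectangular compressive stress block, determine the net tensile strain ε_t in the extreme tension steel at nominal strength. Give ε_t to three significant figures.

ε_t ≈ 0.00609

a = A_s f_y/(0.85 f'_c b) = 3.676 in.
β₁ = 0.85, so c = a/β₁ = 3.676/0.85 = 4.325 in.
From the linear strain diagram with ε_cu = 0.003: ε_t = 0.003 (d − c)/c = 0.003 × (13.1 − 4.325)/4.325 = 0.00609.
Since ε_t ≥ 0.005, the section is tension-controlled.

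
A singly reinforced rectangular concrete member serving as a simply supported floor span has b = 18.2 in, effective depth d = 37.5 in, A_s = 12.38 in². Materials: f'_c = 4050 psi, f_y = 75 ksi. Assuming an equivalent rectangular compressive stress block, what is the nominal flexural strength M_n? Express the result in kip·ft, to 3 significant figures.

T = A_s f_y = 12.38 × 75 = 928.5 kips.
a = T/(0.85 f'_c b) = 928.5/(0.85 × 4.05 × 18.2) = 14.820 in.
M_n = T(d − a/2) = 928.5 × (37.5 − 7.41) = 27938.6 kip·in = 27938.6/12 = 2328.22 kip·ft.

M_n ≈ 2330 kip·ft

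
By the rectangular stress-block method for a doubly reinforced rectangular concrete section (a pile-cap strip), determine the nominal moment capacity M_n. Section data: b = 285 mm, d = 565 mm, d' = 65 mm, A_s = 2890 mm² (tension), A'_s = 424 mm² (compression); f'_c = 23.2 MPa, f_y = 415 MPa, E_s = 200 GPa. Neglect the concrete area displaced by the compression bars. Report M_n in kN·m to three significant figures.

M_n ≈ 573 kN·m

Assume both tension and compression steel yield.
Net tension couple steel: A_s − A'_s = 2466 mm².
a = (A_s − A'_s) f_y / (0.85 f'_c b) = 1023390/(0.85 × 23.2 × 285) = 182.09 mm.
c = a/β₁ = 182.09/0.85 = 214.22 mm; ε'_s = 0.003(c − d')/c = 0.0021 ≥ f_y/E_s = 0.0021, so compression steel does yield.
M_n = (A_s − A'_s) f_y (d − a/2) + A'_s f_y (d − d') = [1023390 × (565 − 91.045) + 175960 × (565 − 65)] × 10⁻⁶ = 485.04 + 87.98 = 573.02 kN·m.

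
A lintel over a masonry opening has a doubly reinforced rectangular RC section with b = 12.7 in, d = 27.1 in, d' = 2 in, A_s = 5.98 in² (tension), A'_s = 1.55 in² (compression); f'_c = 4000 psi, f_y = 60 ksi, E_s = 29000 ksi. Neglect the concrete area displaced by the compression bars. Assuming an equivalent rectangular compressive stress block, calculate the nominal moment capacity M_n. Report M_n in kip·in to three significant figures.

Assume both steels yield.
a = (A_s − A'_s) f_y/(0.85 f'_c b) = (5.98 − 1.55) × 60/(0.85 × 4 × 12.7) = 6.156 in.
c = a/β₁ = 6.156/0.85 = 7.242 in; ε'_s = 0.003(c − d')/c = 0.0022 ≥ ε_y = 0.0021, so the compression steel yields.
M_n = (A_s − A'_s) f_y (d − a/2) + A'_s f_y (d − d') = 265.8 × (27.1 − 3.078) + 93 × (27.1 − 2) = 6385.0 + 2334.3 = 8719.3 kip·in.

M_n ≈ 8720 kip·in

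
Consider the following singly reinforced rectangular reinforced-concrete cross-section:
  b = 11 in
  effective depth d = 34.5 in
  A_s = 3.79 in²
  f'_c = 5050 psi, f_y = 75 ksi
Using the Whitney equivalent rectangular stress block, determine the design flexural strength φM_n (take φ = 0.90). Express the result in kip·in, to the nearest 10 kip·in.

T = A_s f_y = 3.79 × 75 = 284.25 kips.
a = T/(0.85 f'_c b) = 284.25/(0.85 × 5.05 × 11) = 6.020 in.
M_n = T(d − a/2) = 284.25 × (34.5 − 3.01) = 8951.0 kip·in.
φM_n = 0.90 × 8951.0 = 8055.9 kip·in.

φM_n ≈ 8060 kip·in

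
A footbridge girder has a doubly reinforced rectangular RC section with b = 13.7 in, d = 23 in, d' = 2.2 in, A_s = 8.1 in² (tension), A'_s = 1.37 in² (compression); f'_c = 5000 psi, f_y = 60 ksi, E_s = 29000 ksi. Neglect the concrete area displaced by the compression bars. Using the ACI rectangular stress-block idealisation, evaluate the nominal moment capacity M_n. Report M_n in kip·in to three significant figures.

M_n ≈ 9600 kip·in

Assume both steels yield.
a = (A_s − A'_s) f_y/(0.85 f'_c b) = (8.1 − 1.37) × 60/(0.85 × 5 × 13.7) = 6.935 in.
c = a/β₁ = 6.935/0.8 = 8.669 in; ε'_s = 0.003(c − d')/c = 0.0022 ≥ ε_y = 0.0021, so the compression steel yields.
M_n = (A_s − A'_s) f_y (d − a/2) + A'_s f_y (d − d') = 403.8 × (23 − 3.4675) + 82.2 × (23 − 2.2) = 7887.2 + 1709.8 = 9597.0 kip·in.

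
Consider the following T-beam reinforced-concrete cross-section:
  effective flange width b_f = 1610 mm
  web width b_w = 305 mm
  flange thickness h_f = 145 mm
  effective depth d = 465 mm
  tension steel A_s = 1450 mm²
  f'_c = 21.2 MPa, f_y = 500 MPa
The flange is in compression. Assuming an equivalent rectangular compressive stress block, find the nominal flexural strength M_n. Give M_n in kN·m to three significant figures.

Tension: T = A_s f_y = 1450 × 500 = 725000 N.
Try a within the flange: a = T/(0.85 f'_c b_f) = 725000/(0.85 × 21.2 × 1610) = 24.99 mm.
Since a = 24.99 ≤ h_f = 145 mm, the stress block lies entirely in the flange; analyse as a rectangular beam of width b_f.
M_n = T(d − a/2) = 725000 × (465 − 12.495) = 328.07 × 10⁶ N·mm.
M_n = 328.07 kN·m.

M_n ≈ 328 kN·m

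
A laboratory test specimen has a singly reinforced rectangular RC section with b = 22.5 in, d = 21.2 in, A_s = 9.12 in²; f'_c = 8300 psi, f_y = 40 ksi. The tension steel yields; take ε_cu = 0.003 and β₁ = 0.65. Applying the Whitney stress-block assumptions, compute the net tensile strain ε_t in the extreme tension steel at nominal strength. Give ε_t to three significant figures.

a = A_s f_y/(0.85 f'_c b) = 2.298 in.
β₁ = 0.65, so c = a/β₁ = 2.298/0.65 = 3.535 in.
From the linear strain diagram with ε_cu = 0.003: ε_t = 0.003 (d − c)/c = 0.003 × (21.2 − 3.535)/3.535 = 0.0150.
Since ε_t ≥ 0.005, the section is tension-controlled.

ε_t ≈ 0.0150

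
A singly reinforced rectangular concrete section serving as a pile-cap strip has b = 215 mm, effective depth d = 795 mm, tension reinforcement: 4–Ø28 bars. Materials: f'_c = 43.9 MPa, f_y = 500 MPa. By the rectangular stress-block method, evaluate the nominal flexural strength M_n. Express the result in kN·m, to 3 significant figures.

M_n ≈ 885 kN·m

A_s = 4 × 616 = 2464 mm².
T = A_s f_y = 2464 × 500 = 1232000 N = 1232 kN.
From C = T: a = T/(0.85 f'_c b) = 1232000/(0.85 × 43.9 × 215) = 153.56 mm.
M_n = T(d − a/2) = 1232 kN × (795 − 76.78) mm = 884.85 kN·m.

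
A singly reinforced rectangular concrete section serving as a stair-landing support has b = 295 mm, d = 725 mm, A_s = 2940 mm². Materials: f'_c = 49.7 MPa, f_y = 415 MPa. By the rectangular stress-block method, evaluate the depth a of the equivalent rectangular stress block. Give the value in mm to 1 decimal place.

T = A_s f_y = 2940 × 415 = 1220100 N = 1220.1 kN.
Setting C = 0.85 f'_c a b equal to T: a = 1220100/(0.85 × 49.7 × 295) = 97.9 mm.

a ≈ 97.9 mm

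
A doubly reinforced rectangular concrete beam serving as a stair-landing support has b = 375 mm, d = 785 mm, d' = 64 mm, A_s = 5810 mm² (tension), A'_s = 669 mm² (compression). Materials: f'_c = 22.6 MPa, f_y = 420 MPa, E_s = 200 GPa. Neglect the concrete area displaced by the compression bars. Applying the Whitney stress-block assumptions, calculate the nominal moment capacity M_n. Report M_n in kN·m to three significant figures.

Assume both tension and compression steel yield.
Net tension couple steel: A_s − A'_s = 5141 mm².
a = (A_s − A'_s) f_y / (0.85 f'_c b) = 2159220/(0.85 × 22.6 × 375) = 299.74 mm.
c = a/β₁ = 299.74/0.85 = 352.64 mm; ε'_s = 0.003(c − d')/c = 0.0025 ≥ f_y/E_s = 0.0021, so compression steel does yield.
M_n = (A_s − A'_s) f_y (d − a/2) + A'_s f_y (d − d') = [2159220 × (785 − 149.87) + 280980 × (785 − 64)] × 10⁻⁶ = 1371.39 + 202.59 = 1573.98 kN·m.

M_n ≈ 1570 kN·m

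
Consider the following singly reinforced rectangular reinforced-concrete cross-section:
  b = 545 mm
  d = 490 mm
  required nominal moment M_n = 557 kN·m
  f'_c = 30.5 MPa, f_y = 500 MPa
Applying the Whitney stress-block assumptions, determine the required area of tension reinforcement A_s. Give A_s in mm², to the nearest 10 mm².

With M_n = 0.85 f'_c a b (d − a/2), solve the quadratic for a:
a = d − √(d² − 2M_n/(0.85 f'_c b)) = 490 − √(490² − 2 × 557×10⁶/(0.85 × 30.5 × 545)) = 88.43 mm.
A_s = 0.85 f'_c a b / f_y = 0.85 × 30.5 × 88.43 × 545 / 500 = 2498.9 mm².

A_s ≈ 2500 mm²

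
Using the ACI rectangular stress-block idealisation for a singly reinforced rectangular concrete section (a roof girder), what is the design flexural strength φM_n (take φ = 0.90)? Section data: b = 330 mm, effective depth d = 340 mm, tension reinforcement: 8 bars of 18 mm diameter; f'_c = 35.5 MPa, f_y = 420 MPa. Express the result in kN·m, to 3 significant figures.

φM_n ≈ 228 kN·m

A_s = 8 × 254 = 2032 mm².
T = A_s f_y = 2032 × 420 = 853440 N = 853.44 kN.
From C = T: a = T/(0.85 f'_c b) = 853440/(0.85 × 35.5 × 330) = 85.71 mm.
M_n = T(d − a/2) = 853.44 kN × (340 − 42.855) mm = 253.60 kN·m.
φM_n = 0.90 × 253.60 = 228.24 kN·m.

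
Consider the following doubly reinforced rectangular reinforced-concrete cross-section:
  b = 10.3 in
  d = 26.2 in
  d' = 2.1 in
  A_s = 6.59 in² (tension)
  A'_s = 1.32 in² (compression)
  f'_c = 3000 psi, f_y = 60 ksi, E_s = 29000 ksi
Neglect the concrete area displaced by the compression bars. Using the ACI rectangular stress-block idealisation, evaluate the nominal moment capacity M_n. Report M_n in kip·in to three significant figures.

M_n ≈ 8290 kip·in

Assume both steels yield.
a = (A_s − A'_s) f_y/(0.85 f'_c b) = (6.59 − 1.32) × 60/(0.85 × 3 × 10.3) = 12.039 in.
c = a/β₁ = 12.039/0.85 = 14.164 in; ε'_s = 0.003(c − d')/c = 0.0026 ≥ ε_y = 0.0021, so the compression steel yields.
M_n = (A_s − A'_s) f_y (d − a/2) + A'_s f_y (d − d') = 316.2 × (26.2 − 6.0195) + 79.2 × (26.2 − 2.1) = 6381.1 + 1908.7 = 8289.8 kip·in.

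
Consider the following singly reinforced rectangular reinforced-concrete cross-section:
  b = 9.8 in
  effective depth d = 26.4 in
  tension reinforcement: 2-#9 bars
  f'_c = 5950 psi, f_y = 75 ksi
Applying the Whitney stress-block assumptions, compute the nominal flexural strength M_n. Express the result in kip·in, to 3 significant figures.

A_s = 2 × 1 = 2 in².
T = A_s f_y = 2 × 75 = 150 kips.
a = T/(0.85 f'_c b) = 150/(0.85 × 5.95 × 9.8) = 3.026 in.
M_n = T(d − a/2) = 150 × (26.4 − 1.513) = 3733.1 kip·in.

M_n ≈ 3730 kip·in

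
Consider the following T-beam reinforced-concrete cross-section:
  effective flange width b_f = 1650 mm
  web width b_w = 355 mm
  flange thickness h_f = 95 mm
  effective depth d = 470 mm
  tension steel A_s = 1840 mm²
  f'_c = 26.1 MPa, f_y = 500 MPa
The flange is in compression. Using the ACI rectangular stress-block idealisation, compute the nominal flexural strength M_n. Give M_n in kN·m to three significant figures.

Tension: T = A_s f_y = 1840 × 500 = 920000 N.
Try a within the flange: a = T/(0.85 f'_c b_f) = 920000/(0.85 × 26.1 × 1650) = 25.13 mm.
Since a = 25.13 ≤ h_f = 95 mm, the stress block lies entirely in the flange; analyse as a rectangular beam of width b_f.
M_n = T(d − a/2) = 920000 × (470 − 12.565) = 420.84 × 10⁶ N·mm.
M_n = 420.84 kN·m.

M_n ≈ 421 kN·m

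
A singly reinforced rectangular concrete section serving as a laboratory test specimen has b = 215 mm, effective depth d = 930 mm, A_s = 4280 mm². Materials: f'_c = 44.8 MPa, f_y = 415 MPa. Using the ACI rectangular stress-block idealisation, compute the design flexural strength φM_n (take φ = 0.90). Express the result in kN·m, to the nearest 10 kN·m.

φM_n ≈ 1310 kN·m

T = A_s f_y = 4280 × 415 = 1776200 N = 1776.2 kN.
From C = T: a = T/(0.85 f'_c b) = 1776200/(0.85 × 44.8 × 215) = 216.95 mm.
M_n = T(d − a/2) = 1776.2 kN × (930 − 108.475) mm = 1459.19 kN·m.
φM_n = 0.90 × 1459.19 = 1313.27 kN·m.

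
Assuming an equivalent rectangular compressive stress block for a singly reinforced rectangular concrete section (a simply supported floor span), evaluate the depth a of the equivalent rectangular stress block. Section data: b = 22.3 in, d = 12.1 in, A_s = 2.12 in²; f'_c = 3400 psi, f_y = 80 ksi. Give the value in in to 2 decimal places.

T = A_s f_y = 2.12 × 80 = 169.6 kips.
a = T/(0.85 f'_c b) = 169.6/(0.85 × 3.4 × 22.3) = 2.63 in.

a ≈ 2.63 in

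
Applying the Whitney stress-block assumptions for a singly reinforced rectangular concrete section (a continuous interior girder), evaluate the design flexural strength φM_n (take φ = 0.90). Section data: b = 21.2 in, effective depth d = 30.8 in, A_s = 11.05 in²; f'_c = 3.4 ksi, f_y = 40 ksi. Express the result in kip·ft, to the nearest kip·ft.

φM_n ≈ 901 kip·ft

T = A_s f_y = 11.05 × 40 = 442 kips.
a = T/(0.85 f'_c b) = 442/(0.85 × 3.4 × 21.2) = 7.214 in.
M_n = T(d − a/2) = 442 × (30.8 − 3.607) = 12019.3 kip·in = 12019.3/12 = 1001.61 kip·ft.
φM_n = 0.90 × 1001.61 = 901.45 kip·ft.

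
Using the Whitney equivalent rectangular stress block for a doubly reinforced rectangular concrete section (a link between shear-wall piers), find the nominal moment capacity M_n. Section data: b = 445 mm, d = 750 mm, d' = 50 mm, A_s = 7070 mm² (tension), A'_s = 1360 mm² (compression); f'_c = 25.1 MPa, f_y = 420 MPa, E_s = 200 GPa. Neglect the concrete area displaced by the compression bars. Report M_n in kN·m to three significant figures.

M_n ≈ 1900 kN·m

Assume both tension and compression steel yield.
Net tension couple steel: A_s − A'_s = 5710 mm².
a = (A_s − A'_s) f_y / (0.85 f'_c b) = 2398200/(0.85 × 25.1 × 445) = 252.60 mm.
c = a/β₁ = 252.60/0.85 = 297.18 mm; ε'_s = 0.003(c − d')/c = 0.0025 ≥ f_y/E_s = 0.0021, so compression steel does yield.
M_n = (A_s − A'_s) f_y (d − a/2) + A'_s f_y (d − d') = [2398200 × (750 − 126.3) + 571200 × (750 − 50)] × 10⁻⁶ = 1495.76 + 399.84 = 1895.60 kN·m.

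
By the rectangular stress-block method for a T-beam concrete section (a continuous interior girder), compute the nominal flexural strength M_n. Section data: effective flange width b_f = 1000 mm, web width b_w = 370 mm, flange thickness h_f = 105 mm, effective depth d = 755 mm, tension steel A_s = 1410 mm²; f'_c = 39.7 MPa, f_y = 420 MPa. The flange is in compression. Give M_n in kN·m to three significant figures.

Tension: T = A_s f_y = 1410 × 420 = 592200 N.
Try a within the flange: a = T/(0.85 f'_c b_f) = 592200/(0.85 × 39.7 × 1000) = 17.55 mm.
Since a = 17.55 ≤ h_f = 105 mm, the stress block lies entirely in the flange; analyse as a rectangular beam of width b_f.
M_n = T(d − a/2) = 592200 × (755 − 8.775) = 441.91 × 10⁶ N·mm.
M_n = 441.91 kN·m.

M_n ≈ 442 kN·m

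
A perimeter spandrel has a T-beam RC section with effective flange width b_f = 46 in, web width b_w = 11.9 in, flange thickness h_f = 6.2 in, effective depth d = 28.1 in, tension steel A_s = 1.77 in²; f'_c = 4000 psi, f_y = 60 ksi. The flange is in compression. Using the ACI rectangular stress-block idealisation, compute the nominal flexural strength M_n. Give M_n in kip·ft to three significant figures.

Tension: T = A_s f_y = 1.77 × 60 = 106.2 kips.
Try a within the flange: a = T/(0.85 f'_c b_f) = 106.2/(0.85 × 4 × 46) = 0.679 in.
Since a = 0.679 ≤ h_f = 6.2 in, the stress block lies entirely in the flange; analyse as a rectangular beam of width b_f.
M_n = T(d − a/2) = 106.2 × (28.1 − 0.3395) = 2948.2 kip·in.
M_n = 2948.2/12 = 245.68 kip·ft.

M_n ≈ 246 kip·ft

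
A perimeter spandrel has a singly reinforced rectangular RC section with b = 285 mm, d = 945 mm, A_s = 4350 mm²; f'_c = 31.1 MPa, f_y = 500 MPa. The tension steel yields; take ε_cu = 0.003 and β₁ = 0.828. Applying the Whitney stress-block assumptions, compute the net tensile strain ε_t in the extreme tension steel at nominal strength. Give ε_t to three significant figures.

a = A_s f_y/(0.85 f'_c b) = 288.69 mm.
β₁ = 0.828, so c = a/β₁ = 288.69/0.828 = 348.66 mm.
From the linear strain diagram with ε_cu = 0.003: ε_t = 0.003 (d − c)/c = 0.003 × (945 − 348.66)/348.66 = 0.00513.
Since ε_t ≥ 0.005, the section is tension-controlled.

ε_t ≈ 0.00513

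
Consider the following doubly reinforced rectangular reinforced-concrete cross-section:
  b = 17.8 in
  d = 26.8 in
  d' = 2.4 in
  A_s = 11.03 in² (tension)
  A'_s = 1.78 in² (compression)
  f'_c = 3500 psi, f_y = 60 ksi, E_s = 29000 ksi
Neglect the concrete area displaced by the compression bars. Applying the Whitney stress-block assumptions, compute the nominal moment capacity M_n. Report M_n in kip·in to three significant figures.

M_n ≈ 14600 kip·in

Assume both steels yield.
a = (A_s − A'_s) f_y/(0.85 f'_c b) = (11.03 − 1.78) × 60/(0.85 × 3.5 × 17.8) = 10.481 in.
c = a/β₁ = 10.481/0.85 = 12.331 in; ε'_s = 0.003(c − d')/c = 0.0024 ≥ ε_y = 0.0021, so the compression steel yields.
M_n = (A_s − A'_s) f_y (d − a/2) + A'_s f_y (d − d') = 555 × (26.8 − 5.2405) + 106.8 × (26.8 − 2.4) = 11965.5 + 2605.9 = 14571.4 kip·in.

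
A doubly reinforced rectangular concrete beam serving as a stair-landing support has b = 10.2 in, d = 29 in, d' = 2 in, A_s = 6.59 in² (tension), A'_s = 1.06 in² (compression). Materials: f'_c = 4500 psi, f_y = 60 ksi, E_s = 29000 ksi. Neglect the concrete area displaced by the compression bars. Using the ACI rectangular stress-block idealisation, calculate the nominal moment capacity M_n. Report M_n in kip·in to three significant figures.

M_n ≈ 9930 kip·in

Assume both steels yield.
a = (A_s − A'_s) f_y/(0.85 f'_c b) = (6.59 − 1.06) × 60/(0.85 × 4.5 × 10.2) = 8.504 in.
c = a/β₁ = 8.504/0.825 = 10.308 in; ε'_s = 0.003(c − d')/c = 0.0024 ≥ ε_y = 0.0021, so the compression steel yields.
M_n = (A_s − A'_s) f_y (d − a/2) + A'_s f_y (d − d') = 331.8 × (29 − 4.252) + 63.6 × (29 − 2) = 8211.4 + 1717.2 = 9928.6 kip·in.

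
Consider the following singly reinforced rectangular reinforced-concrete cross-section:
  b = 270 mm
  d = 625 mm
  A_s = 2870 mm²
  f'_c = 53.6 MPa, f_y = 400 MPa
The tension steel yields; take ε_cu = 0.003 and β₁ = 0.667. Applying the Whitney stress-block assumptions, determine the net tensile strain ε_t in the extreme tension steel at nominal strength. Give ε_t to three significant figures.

ε_t ≈ 0.0104

a = A_s f_y/(0.85 f'_c b) = 93.32 mm.
β₁ = 0.667, so c = a/β₁ = 93.32/0.667 = 139.91 mm.
From the linear strain diagram with ε_cu = 0.003: ε_t = 0.003 (d − c)/c = 0.003 × (625 − 139.91)/139.91 = 0.0104.
Since ε_t ≥ 0.005, the section is tension-controlled.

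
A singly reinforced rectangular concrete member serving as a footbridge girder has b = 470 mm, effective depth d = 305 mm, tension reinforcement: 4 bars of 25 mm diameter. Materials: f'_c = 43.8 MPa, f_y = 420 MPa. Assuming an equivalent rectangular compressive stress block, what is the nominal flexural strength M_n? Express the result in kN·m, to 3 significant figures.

M_n ≈ 232 kN·m

A_s = 4 × 491 = 1964 mm².
T = A_s f_y = 1964 × 420 = 824880 N = 824.88 kN.
From C = T: a = T/(0.85 f'_c b) = 824880/(0.85 × 43.8 × 470) = 47.14 mm.
M_n = T(d − a/2) = 824.88 kN × (305 − 23.57) mm = 232.15 kN·m.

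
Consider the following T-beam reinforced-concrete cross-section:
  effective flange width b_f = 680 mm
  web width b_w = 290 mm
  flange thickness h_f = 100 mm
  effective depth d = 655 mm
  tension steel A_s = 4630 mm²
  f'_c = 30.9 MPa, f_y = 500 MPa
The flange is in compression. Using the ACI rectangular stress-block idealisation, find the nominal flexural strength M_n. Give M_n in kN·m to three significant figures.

M_n ≈ 1360 kN·m

Tension: T = A_s f_y = 4630 × 500 = 2315000 N.
Try a within the flange: a = T/(0.85 f'_c b_f) = 2315000/(0.85 × 30.9 × 680) = 129.62 mm.
a = 129.62 > h_f = 100 mm: the block extends into the web. Split into flange-overhang and web parts.
C_f = 0.85 f'_c (b_f − b_w) h_f = 0.85 × 30.9 × (680 − 290) × 100 = 1024335 N.
Remaining web compression depth: a_w = (T − C_f)/(0.85 f'_c b_w) = (2315000 − 1024335)/(0.85 × 30.9 × 290) = 169.45 mm.
M_n = C_f(d − h_f/2) + (T − C_f)(d − a_w/2) = 1024335 × (655 − 50) + 1290665 × (655 − 84.725) = 619.72 + 736.03 = 1355.75 × 10⁶ N·mm.
M_n = 1355.75 kN·m.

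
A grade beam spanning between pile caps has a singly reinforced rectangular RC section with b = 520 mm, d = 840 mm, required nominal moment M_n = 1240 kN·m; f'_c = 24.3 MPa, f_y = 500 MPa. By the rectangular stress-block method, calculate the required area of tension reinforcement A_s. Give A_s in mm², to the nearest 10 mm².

With M_n = 0.85 f'_c a b (d − a/2), solve the quadratic for a:
a = d − √(d² − 2M_n/(0.85 f'_c b)) = 840 − √(840² − 2 × 1240×10⁶/(0.85 × 24.3 × 520)) = 151.01 mm.
A_s = 0.85 f'_c a b / f_y = 0.85 × 24.3 × 151.01 × 520 / 500 = 3243.9 mm².

A_s ≈ 3240 mm²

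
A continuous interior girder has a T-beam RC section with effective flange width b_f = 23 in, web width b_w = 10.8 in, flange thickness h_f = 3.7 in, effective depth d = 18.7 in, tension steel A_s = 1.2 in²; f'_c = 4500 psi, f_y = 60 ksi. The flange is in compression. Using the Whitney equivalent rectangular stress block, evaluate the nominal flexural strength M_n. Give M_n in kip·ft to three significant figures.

Tension: T = A_s f_y = 1.2 × 60 = 72 kips.
Try a within the flange: a = T/(0.85 f'_c b_f) = 72/(0.85 × 4.5 × 23) = 0.818 in.
Since a = 0.818 ≤ h_f = 3.7 in, the stress block lies entirely in the flange; analyse as a rectangular beam of width b_f.
M_n = T(d − a/2) = 72 × (18.7 − 0.409) = 1317.0 kip·in.
M_n = 1317.0/12 = 109.75 kip·ft.

M_n ≈ 110 kip·ft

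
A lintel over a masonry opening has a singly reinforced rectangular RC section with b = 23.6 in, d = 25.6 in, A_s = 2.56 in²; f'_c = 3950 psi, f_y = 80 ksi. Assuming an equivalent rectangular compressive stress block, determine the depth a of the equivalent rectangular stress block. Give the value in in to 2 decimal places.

T = A_s f_y = 2.56 × 80 = 204.8 kips.
a = T/(0.85 f'_c b) = 204.8/(0.85 × 3.95 × 23.6) = 2.58 in.

a ≈ 2.58 in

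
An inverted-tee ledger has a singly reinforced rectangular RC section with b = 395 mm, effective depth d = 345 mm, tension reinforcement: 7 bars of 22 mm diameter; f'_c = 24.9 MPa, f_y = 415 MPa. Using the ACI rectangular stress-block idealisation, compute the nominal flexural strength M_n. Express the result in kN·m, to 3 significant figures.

A_s = 7 × 380 = 2660 mm².
T = A_s f_y = 2660 × 415 = 1103900 N = 1103.9 kN.
From C = T: a = T/(0.85 f'_c b) = 1103900/(0.85 × 24.9 × 395) = 132.04 mm.
M_n = T(d − a/2) = 1103.9 kN × (345 − 66.02) mm = 307.97 kN·m.

M_n ≈ 308 kN·m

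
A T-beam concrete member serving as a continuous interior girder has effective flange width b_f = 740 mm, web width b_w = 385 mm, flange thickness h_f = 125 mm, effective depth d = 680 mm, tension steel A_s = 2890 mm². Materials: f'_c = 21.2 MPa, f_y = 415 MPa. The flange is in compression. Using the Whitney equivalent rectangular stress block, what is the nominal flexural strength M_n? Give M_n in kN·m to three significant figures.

Tension: T = A_s f_y = 2890 × 415 = 1199350 N.
Try a within the flange: a = T/(0.85 f'_c b_f) = 1199350/(0.85 × 21.2 × 740) = 89.94 mm.
Since a = 89.94 ≤ h_f = 125 mm, the stress block lies entirely in the flange; analyse as a rectangular beam of width b_f.
M_n = T(d − a/2) = 1199350 × (680 − 44.97) = 761.62 × 10⁶ N·mm.
M_n = 761.62 kN·m.

M_n ≈ 762 kN·m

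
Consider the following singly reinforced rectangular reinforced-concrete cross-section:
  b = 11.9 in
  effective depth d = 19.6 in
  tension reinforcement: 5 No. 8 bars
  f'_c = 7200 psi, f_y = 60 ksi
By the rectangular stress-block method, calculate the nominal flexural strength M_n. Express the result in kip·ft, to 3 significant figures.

M_n ≈ 355 kip·ft

A_s = 5 × 0.79 = 3.95 in².
T = A_s f_y = 3.95 × 60 = 237 kips.
a = T/(0.85 f'_c b) = 237/(0.85 × 7.2 × 11.9) = 3.254 in.
M_n = T(d − a/2) = 237 × (19.6 − 1.627) = 4259.6 kip·in = 4259.6/12 = 354.97 kip·ft.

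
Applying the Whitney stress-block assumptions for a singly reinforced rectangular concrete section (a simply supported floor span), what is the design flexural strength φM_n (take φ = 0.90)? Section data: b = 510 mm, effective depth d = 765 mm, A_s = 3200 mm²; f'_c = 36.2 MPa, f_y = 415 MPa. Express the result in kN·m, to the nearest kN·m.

T = A_s f_y = 3200 × 415 = 1328000 N = 1328 kN.
From C = T: a = T/(0.85 f'_c b) = 1328000/(0.85 × 36.2 × 510) = 84.63 mm.
M_n = T(d − a/2) = 1328 kN × (765 − 42.315) mm = 959.73 kN·m.
φM_n = 0.90 × 959.73 = 863.76 kN·m.

φM_n ≈ 864 kN·m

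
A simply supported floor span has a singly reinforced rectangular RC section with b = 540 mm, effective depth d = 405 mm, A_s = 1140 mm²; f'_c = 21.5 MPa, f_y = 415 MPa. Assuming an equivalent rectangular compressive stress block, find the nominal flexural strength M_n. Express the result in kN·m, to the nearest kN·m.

M_n ≈ 180 kN·m

T = A_s f_y = 1140 × 415 = 473100 N = 473.1 kN.
From C = T: a = T/(0.85 f'_c b) = 473100/(0.85 × 21.5 × 540) = 47.94 mm.
M_n = T(d − a/2) = 473.1 kN × (405 − 23.97) mm = 180.27 kN·m.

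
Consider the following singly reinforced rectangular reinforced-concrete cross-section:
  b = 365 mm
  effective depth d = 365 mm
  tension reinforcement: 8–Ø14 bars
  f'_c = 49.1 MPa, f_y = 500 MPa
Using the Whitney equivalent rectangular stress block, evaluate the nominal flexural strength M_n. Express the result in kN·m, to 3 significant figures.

A_s = 8 × 154 = 1232 mm².
T = A_s f_y = 1232 × 500 = 616000 N = 616 kN.
From C = T: a = T/(0.85 f'_c b) = 616000/(0.85 × 49.1 × 365) = 40.44 mm.
M_n = T(d − a/2) = 616 kN × (365 − 20.22) mm = 212.38 kN·m.

M_n ≈ 212 kN·m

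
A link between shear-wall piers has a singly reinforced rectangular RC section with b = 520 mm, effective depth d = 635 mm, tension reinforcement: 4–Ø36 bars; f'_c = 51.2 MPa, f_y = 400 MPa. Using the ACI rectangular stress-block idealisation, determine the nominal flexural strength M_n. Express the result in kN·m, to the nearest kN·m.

A_s = 4 × 1018 = 4072 mm².
T = A_s f_y = 4072 × 400 = 1628800 N = 1628.8 kN.
From C = T: a = T/(0.85 f'_c b) = 1628800/(0.85 × 51.2 × 520) = 71.97 mm.
M_n = T(d − a/2) = 1628.8 kN × (635 − 35.985) mm = 975.68 kN·m.

M_n ≈ 976 kN·m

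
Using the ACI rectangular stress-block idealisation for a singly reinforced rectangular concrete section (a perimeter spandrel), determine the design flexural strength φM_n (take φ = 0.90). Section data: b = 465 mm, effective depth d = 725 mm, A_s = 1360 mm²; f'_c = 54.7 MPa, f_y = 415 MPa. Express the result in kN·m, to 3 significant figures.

T = A_s f_y = 1360 × 415 = 564400 N = 564.4 kN.
From C = T: a = T/(0.85 f'_c b) = 564400/(0.85 × 54.7 × 465) = 26.11 mm.
M_n = T(d − a/2) = 564.4 kN × (725 − 13.055) mm = 401.82 kN·m.
φM_n = 0.90 × 401.82 = 361.64 kN·m.

φM_n ≈ 362 kN·m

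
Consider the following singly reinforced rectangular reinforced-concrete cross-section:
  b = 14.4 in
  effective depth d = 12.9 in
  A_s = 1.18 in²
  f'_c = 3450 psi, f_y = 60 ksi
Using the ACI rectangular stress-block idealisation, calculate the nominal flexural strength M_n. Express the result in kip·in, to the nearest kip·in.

M_n ≈ 854 kip·in

T = A_s f_y = 1.18 × 60 = 70.8 kips.
a = T/(0.85 f'_c b) = 70.8/(0.85 × 3.45 × 14.4) = 1.677 in.
M_n = T(d − a/2) = 70.8 × (12.9 − 0.8385) = 854.0 kip·in.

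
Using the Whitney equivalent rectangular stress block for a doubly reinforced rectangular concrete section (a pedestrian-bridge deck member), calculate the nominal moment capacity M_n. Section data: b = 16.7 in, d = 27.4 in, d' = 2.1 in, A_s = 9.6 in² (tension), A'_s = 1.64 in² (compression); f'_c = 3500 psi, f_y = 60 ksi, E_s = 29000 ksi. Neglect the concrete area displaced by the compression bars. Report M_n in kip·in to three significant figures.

Assume both steels yield.
a = (A_s − A'_s) f_y/(0.85 f'_c b) = (9.6 − 1.64) × 60/(0.85 × 3.5 × 16.7) = 9.613 in.
c = a/β₁ = 9.613/0.85 = 11.309 in; ε'_s = 0.003(c − d')/c = 0.0024 ≥ ε_y = 0.0021, so the compression steel yields.
M_n = (A_s − A'_s) f_y (d − a/2) + A'_s f_y (d − d') = 477.6 × (27.4 − 4.8065) + 98.4 × (27.4 − 2.1) = 10790.7 + 2489.5 = 13280.2 kip·in.

M_n ≈ 13300 kip·in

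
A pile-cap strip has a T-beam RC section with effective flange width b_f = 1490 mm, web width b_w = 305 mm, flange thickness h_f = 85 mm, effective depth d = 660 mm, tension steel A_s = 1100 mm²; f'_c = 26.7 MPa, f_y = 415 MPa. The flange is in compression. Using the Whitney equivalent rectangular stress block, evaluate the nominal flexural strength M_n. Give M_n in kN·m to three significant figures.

M_n ≈ 298 kN·m

Tension: T = A_s f_y = 1100 × 415 = 456500 N.
Try a within the flange: a = T/(0.85 f'_c b_f) = 456500/(0.85 × 26.7 × 1490) = 13.50 mm.
Since a = 13.50 ≤ h_f = 85 mm, the stress block lies entirely in the flange; analyse as a rectangular beam of width b_f.
M_n = T(d − a/2) = 456500 × (660 − 6.75) = 298.21 × 10⁶ N·mm.
M_n = 298.21 kN·m.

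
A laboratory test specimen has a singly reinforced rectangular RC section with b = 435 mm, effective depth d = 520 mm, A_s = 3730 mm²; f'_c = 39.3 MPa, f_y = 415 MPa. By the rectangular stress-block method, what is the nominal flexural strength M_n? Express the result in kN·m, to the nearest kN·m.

T = A_s f_y = 3730 × 415 = 1547950 N = 1547.95 kN.
From C = T: a = T/(0.85 f'_c b) = 1547950/(0.85 × 39.3 × 435) = 106.53 mm.
M_n = T(d − a/2) = 1547.95 kN × (520 − 53.265) mm = 722.48 kN·m.

M_n ≈ 722 kN·m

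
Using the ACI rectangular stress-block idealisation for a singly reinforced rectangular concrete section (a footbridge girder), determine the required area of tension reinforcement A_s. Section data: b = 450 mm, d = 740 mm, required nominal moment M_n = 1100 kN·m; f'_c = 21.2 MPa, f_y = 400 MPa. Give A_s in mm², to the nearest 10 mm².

A_s ≈ 4350 mm²

With M_n = 0.85 f'_c a b (d − a/2), solve the quadratic for a:
a = d − √(d² − 2M_n/(0.85 f'_c b)) = 740 − √(740² − 2 × 1100×10⁶/(0.85 × 21.2 × 450)) = 214.36 mm.
A_s = 0.85 f'_c a b / f_y = 0.85 × 21.2 × 214.36 × 450 / 400 = 4345.6 mm².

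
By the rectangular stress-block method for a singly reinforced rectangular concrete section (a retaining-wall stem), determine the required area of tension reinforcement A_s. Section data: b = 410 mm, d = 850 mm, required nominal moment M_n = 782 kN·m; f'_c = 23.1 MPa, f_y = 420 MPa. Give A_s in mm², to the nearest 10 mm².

With M_n = 0.85 f'_c a b (d − a/2), solve the quadratic for a:
a = d − √(d² − 2M_n/(0.85 f'_c b)) = 850 − √(850² − 2 × 782×10⁶/(0.85 × 23.1 × 410)) = 123.21 mm.
A_s = 0.85 f'_c a b / f_y = 0.85 × 23.1 × 123.21 × 410 / 420 = 2361.6 mm².

A_s ≈ 2360 mm²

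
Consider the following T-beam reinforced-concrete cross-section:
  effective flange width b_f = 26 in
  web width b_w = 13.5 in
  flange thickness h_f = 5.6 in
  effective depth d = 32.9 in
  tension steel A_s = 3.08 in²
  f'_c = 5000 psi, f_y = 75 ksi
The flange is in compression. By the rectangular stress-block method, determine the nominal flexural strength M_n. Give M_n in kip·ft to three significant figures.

Tension: T = A_s f_y = 3.08 × 75 = 231 kips.
Try a within the flange: a = T/(0.85 f'_c b_f) = 231/(0.85 × 5 × 26) = 2.090 in.
Since a = 2.090 ≤ h_f = 5.6 in, the stress block lies entirely in the flange; analyse as a rectangular beam of width b_f.
M_n = T(d − a/2) = 231 × (32.9 − 1.045) = 7358.5 kip·in.
M_n = 7358.5/12 = 613.21 kip·ft.

M_n ≈ 613 kip·ft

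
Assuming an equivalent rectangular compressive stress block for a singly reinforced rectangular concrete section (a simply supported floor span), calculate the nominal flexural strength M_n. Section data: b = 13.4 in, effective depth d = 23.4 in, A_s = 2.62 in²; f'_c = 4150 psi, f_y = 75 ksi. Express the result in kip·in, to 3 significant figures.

T = A_s f_y = 2.62 × 75 = 196.5 kips.
a = T/(0.85 f'_c b) = 196.5/(0.85 × 4.15 × 13.4) = 4.157 in.
M_n = T(d − a/2) = 196.5 × (23.4 − 2.0785) = 4189.7 kip·in.

M_n ≈ 4190 kip·in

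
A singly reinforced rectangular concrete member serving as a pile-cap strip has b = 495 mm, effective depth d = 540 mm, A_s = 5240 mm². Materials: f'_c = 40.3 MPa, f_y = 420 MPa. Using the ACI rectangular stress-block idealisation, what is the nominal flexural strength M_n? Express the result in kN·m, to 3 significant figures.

M_n ≈ 1050 kN·m

T = A_s f_y = 5240 × 420 = 2200800 N = 2200.8 kN.
From C = T: a = T/(0.85 f'_c b) = 2200800/(0.85 × 40.3 × 495) = 129.79 mm.
M_n = T(d − a/2) = 2200.8 kN × (540 − 64.895) mm = 1045.61 kN·m.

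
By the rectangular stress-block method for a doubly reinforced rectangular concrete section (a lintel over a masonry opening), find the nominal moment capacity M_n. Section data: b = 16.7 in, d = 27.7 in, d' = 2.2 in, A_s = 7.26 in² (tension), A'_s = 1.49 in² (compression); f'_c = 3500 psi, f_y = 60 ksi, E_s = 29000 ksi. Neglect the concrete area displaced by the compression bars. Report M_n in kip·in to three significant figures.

Assume both steels yield.
a = (A_s − A'_s) f_y/(0.85 f'_c b) = (7.26 − 1.49) × 60/(0.85 × 3.5 × 16.7) = 6.968 in.
c = a/β₁ = 6.968/0.85 = 8.198 in; ε'_s = 0.003(c − d')/c = 0.0022 ≥ ε_y = 0.0021, so the compression steel yields.
M_n = (A_s − A'_s) f_y (d − a/2) + A'_s f_y (d − d') = 346.2 × (27.7 − 3.484) + 89.4 × (27.7 − 2.2) = 8383.6 + 2279.7 = 10663.3 kip·in.

M_n ≈ 10700 kip·in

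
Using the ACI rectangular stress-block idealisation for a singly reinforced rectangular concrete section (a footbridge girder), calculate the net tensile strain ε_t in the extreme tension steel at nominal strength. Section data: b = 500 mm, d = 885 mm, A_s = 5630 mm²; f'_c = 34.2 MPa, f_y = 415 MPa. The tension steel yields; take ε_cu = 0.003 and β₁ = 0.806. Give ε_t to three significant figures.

a = A_s f_y/(0.85 f'_c b) = 160.75 mm.
β₁ = 0.806, so c = a/β₁ = 160.75/0.806 = 199.44 mm.
From the linear strain diagram with ε_cu = 0.003: ε_t = 0.003 (d − c)/c = 0.003 × (885 − 199.44)/199.44 = 0.0103.
Since ε_t ≥ 0.005, the section is tension-controlled.

ε_t ≈ 0.0103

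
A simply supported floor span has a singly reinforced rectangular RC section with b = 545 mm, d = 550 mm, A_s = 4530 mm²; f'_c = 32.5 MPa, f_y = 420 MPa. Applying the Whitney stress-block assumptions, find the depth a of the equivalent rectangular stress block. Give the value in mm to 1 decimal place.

a ≈ 126.4 mm

T = A_s f_y = 4530 × 420 = 1902600 N = 1902.6 kN.
Setting C = 0.85 f'_c a b equal to T: a = 1902600/(0.85 × 32.5 × 545) = 126.4 mm.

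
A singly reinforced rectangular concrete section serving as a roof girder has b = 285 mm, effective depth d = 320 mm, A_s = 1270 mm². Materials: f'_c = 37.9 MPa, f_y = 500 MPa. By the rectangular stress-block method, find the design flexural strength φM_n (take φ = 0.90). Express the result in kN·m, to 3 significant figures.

T = A_s f_y = 1270 × 500 = 635000 N = 635 kN.
From C = T: a = T/(0.85 f'_c b) = 635000/(0.85 × 37.9 × 285) = 69.16 mm.
M_n = T(d − a/2) = 635 kN × (320 − 34.58) mm = 181.24 kN·m.
φM_n = 0.90 × 181.24 = 163.12 kN·m.

φM_n ≈ 163 kN·m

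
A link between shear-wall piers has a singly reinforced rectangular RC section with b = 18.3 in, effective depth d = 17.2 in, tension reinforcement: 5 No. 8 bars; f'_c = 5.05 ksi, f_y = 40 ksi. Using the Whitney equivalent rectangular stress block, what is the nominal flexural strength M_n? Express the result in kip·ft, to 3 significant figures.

M_n ≈ 213 kip·ft

A_s = 5 × 0.79 = 3.95 in².
T = A_s f_y = 3.95 × 40 = 158 kips.
a = T/(0.85 f'_c b) = 158/(0.85 × 5.05 × 18.3) = 2.011 in.
M_n = T(d − a/2) = 158 × (17.2 − 1.0055) = 2558.7 kip·in = 2558.7/12 = 213.23 kip·ft.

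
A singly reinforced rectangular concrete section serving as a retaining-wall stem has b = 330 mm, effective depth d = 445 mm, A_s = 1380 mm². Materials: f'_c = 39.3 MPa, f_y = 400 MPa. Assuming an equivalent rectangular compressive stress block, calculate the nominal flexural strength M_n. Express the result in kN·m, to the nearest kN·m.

T = A_s f_y = 1380 × 400 = 552000 N = 552 kN.
From C = T: a = T/(0.85 f'_c b) = 552000/(0.85 × 39.3 × 330) = 50.07 mm.
M_n = T(d − a/2) = 552 kN × (445 − 25.035) mm = 231.82 kN·m.

M_n ≈ 232 kN·m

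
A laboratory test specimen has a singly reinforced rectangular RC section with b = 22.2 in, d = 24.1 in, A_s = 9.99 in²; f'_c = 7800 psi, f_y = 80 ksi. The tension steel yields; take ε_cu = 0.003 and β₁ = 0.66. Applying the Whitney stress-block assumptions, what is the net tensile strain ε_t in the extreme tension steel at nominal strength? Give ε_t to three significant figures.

ε_t ≈ 0.00579

a = A_s f_y/(0.85 f'_c b) = 5.430 in.
β₁ = 0.66, so c = a/β₁ = 5.430/0.66 = 8.227 in.
From the linear strain diagram with ε_cu = 0.003: ε_t = 0.003 (d − c)/c = 0.003 × (24.1 − 8.227)/8.227 = 0.00579.
Since ε_t ≥ 0.005, the section is tension-controlled.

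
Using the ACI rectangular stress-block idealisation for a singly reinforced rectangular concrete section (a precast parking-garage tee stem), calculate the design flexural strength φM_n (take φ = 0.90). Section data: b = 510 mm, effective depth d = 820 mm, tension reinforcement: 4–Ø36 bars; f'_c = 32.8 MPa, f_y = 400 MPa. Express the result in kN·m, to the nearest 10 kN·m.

φM_n ≈ 1120 kN·m

A_s = 4 × 1018 = 4072 mm².
T = A_s f_y = 4072 × 400 = 1628800 N = 1628.8 kN.
From C = T: a = T/(0.85 f'_c b) = 1628800/(0.85 × 32.8 × 510) = 114.55 mm.
M_n = T(d − a/2) = 1628.8 kN × (820 − 57.275) mm = 1242.33 kN·m.
φM_n = 0.90 × 1242.33 = 1118.10 kN·m.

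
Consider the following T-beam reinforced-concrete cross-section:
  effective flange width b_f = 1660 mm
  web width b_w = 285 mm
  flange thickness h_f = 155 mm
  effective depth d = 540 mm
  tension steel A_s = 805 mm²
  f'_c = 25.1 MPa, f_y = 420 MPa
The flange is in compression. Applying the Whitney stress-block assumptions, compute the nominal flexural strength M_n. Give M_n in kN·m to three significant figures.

Tension: T = A_s f_y = 805 × 420 = 338100 N.
Try a within the flange: a = T/(0.85 f'_c b_f) = 338100/(0.85 × 25.1 × 1660) = 9.55 mm.
Since a = 9.55 ≤ h_f = 155 mm, the stress block lies entirely in the flange; analyse as a rectangular beam of width b_f.
M_n = T(d − a/2) = 338100 × (540 − 4.775) = 180.96 × 10⁶ N·mm.
M_n = 180.96 kN·m.

M_n ≈ 181 kN·m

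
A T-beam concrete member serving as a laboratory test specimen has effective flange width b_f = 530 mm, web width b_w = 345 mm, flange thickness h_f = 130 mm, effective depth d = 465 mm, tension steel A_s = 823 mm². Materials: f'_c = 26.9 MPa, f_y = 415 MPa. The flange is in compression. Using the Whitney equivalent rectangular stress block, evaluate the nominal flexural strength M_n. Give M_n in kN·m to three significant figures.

Tension: T = A_s f_y = 823 × 415 = 341545 N.
Try a within the flange: a = T/(0.85 f'_c b_f) = 341545/(0.85 × 26.9 × 530) = 28.18 mm.
Since a = 28.18 ≤ h_f = 130 mm, the stress block lies entirely in the flange; analyse as a rectangular beam of width b_f.
M_n = T(d − a/2) = 341545 × (465 − 14.09) = 154.01 × 10⁶ N·mm.
M_n = 154.01 kN·m.

M_n ≈ 154 kN·m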